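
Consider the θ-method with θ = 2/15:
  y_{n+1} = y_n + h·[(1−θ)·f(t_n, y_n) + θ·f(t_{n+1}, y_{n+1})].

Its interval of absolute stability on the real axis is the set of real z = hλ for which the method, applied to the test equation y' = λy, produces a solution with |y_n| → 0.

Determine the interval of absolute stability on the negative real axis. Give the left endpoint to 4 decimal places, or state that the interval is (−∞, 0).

z∈(-2.7273,0).

On y'=λy, z=hλ:
  y_{n+1} = y_n + z·[13/15·y_n + 2/15·y_{n+1}] ⇒ (1 − 2/15z)y_{n+1} = (1 + 13/15z)y_n
  ⇒ R(z) = (1 + 13/15z)/(1 − 2/15z).

Need |R(x)|<1, x<0.
x=-1.73: |R|=0.4057
R=−1: 1+13/15x = −1+2/15x ⇒ -11/15x=2 ⇒ x=2/(-11/15)=-2.7273
Confirm numerically:
  x=-2.601: |R|=0.93124 <1
  x=-2.215: |R|=0.70998 <1
  x=-1.224: |R|=0.05227 <1
  x=-3.281: |R|=1.28249 >1
  x=-3.018: |R|=1.15203 >1
  x=-2.787: |R|=1.03193 >1
Stable set (-2.7273, 0).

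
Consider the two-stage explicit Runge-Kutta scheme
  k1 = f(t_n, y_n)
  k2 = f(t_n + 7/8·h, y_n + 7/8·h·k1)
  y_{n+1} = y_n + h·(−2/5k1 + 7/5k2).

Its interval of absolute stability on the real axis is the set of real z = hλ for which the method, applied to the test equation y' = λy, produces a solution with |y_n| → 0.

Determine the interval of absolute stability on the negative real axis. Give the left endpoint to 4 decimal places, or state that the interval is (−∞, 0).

On y'=λy, z=hλ:
  k1=λy_n ⇒ h·k1=z·y_n;  k2=λ(1+7/8z)y_n ⇒ h·k2=z(1+7/8z)y_n
  y_{n+1}/y_n = 1 − 2/5z + 7/5z(1+7/8z) = 1 + z + 49/40z²
  so R(z) = 1 + z + 49/40z².

Solve |R(x)|<1 on ℝ⁻.
x=-0.45: |R|=0.7981
R=1: x+49/40x²=0 ⇒ x=−40/49=-0.8163; min R=1−1/(4·49/40)=0.7959>−1
Confirm numerically:
  x=-0.571: |R|=0.82840 <1
  x=-0.524: |R|=0.81236 <1
  x=-0.374: |R|=0.79735 <1
  x=-1.325: |R|=1.82564 >1
  x=-1.312: |R|=1.79665 >1
Interval (-0.8163, 0).

z∈(-0.8163,0).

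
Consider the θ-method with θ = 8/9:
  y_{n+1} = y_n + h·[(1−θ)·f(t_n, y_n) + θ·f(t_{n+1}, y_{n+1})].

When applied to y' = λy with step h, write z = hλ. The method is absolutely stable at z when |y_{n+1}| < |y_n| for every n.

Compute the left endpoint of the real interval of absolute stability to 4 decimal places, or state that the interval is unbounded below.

interval (−∞, 0).

Set f=λy, z=hλ:
  y_{n+1} = y_n + z·[1/9·y_n + 8/9·y_{n+1}] ⇒ (1 − 8/9z)y_{n+1} = (1 + 1/9z)y_n
  R(z) = (1 + 1/9z)/(1 − 8/9z).

Need |R(x)|<1, x<0.
x=-0.91: |R|=0.4969
x=-2: |R|=0.2800
x=-10: |R|=0.0112
x=-100: |R|=0.1125
θ=8/9≥1/2 ⇒ |1+1/9x|<|1−8/9x| ∀x<0 ⇒ stable on all of ℝ⁻.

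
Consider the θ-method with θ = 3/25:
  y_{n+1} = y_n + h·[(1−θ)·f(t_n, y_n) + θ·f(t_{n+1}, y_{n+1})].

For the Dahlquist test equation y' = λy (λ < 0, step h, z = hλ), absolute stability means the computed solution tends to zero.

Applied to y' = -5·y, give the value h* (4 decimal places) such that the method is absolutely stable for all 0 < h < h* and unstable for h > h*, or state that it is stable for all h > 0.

(-2.6316,0); λ=-5 ⇒ h* = (50/19)/5 = 0.5263.

With y'=λy (z=hλ):
  y_{n+1} = y_n + z·[22/25·y_n + 3/25·y_{n+1}] ⇒ (1 − 3/25z)y_{n+1} = (1 + 22/25z)y_n
  Hence R(z) = (1 + 22/25z)/(1 − 3/25z).

Boundary: |R(x)|=1, x<0.
x=-0.8: |R|=0.2701
R=−1: 1+22/25x = −1+3/25x ⇒ -19/25x=2 ⇒ x=2/(-19/25)=-2.6316
Confirm numerically:
  x=-2.537: |R|=0.94490 <1
  x=-2.444: |R|=0.88977 <1
  x=-1.995: |R|=0.60965 <1
  x=-1.140: |R|=0.00281 <1
  x=-3.198: |R|=1.31109 >1
  x=-2.661: |R|=1.01695 >1
Interval (-2.6316, 0).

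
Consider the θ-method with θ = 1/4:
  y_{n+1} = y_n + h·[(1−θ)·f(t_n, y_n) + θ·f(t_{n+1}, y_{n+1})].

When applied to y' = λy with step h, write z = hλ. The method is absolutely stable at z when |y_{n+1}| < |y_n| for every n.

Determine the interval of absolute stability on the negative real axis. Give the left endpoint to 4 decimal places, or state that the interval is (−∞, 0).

Test eqn y'=λy, z=hλ:
  y_{n+1} = y_n + z·[3/4·y_n + 1/4·y_{n+1}] ⇒ (1 − 1/4z)y_{n+1} = (1 + 3/4z)y_n
  R(z) = (1 + 3/4z)/(1 − 1/4z).

Find x<0 with |R(x)|<1.
x=-1.74: |R|=0.2125
R=−1: 1+3/4x = −1+1/4x ⇒ -1/2x=2 ⇒ x=2/(-1/2)=-4.0000
Confirm numerically:
  x=-2.831: |R|=0.65774 <1
  x=-2.011: |R|=0.33821 <1
  x=-1.961: |R|=0.31589 <1
  x=-4.595: |R|=1.13845 >1
  x=-4.432: |R|=1.10247 >1
  x=-4.040: |R|=1.00995 >1
So |R|<1 on (-4.0000, 0).

z∈(-4.0000,0).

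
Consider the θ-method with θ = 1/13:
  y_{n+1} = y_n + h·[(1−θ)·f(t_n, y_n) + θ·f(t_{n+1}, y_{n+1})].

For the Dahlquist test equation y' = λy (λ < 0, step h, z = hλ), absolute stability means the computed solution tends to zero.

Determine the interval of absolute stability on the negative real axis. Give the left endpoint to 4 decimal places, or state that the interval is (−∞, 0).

With y'=λy (z=hλ):
  y_{n+1} = y_n + z·[12/13·y_n + 1/13·y_{n+1}] ⇒ (1 − 1/13z)y_{n+1} = (1 + 12/13z)y_n
  Hence R(z) = (1 + 12/13z)/(1 − 1/13z).

Find x<0 with |R(x)|<1.
x=-0.83: |R|=0.2198
R=−1: 1+12/13x = −1+1/13x ⇒ -11/13x=2 ⇒ x=2/(-11/13)=-2.3636
Confirm numerically:
  x=-2.300: |R|=0.95425 <1
  x=-1.301: |R|=0.18264 <1
  x=-1.238: |R|=0.13036 <1
  x=-1.229: |R|=0.12285 <1
  x=-2.955: |R|=1.40771 >1
  x=-2.692: |R|=1.23018 >1
Stable set (-2.3636, 0).

z∈(-2.3636,0).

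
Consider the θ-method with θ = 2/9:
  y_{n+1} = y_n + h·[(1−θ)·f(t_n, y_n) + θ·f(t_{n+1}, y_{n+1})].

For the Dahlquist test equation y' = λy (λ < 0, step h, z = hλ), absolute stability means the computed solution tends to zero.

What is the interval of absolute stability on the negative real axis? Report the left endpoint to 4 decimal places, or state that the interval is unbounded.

On y'=λy, z=hλ:
  y_{n+1} = y_n + z·[7/9·y_n + 2/9·y_{n+1}] ⇒ (1 − 2/9z)y_{n+1} = (1 + 7/9z)y_n
  Hence R(z) = (1 + 7/9z)/(1 − 2/9z).

Solve |R(x)|<1 on ℝ⁻.
x=-1.68: |R|=0.2233
R=−1: 1+7/9x = −1+2/9x ⇒ -5/9x=2 ⇒ x=2/(-5/9)=-3.6000
Confirm numerically:
  x=-3.325: |R|=0.91214 <1
  x=-2.234: |R|=0.49287 <1
  x=-1.615: |R|=0.18847 <1
  x=-1.539: |R|=0.14680 <1
  x=-4.070: |R|=1.13711 >1
  x=-3.633: |R|=1.01014 >1
Interval (-3.6000, 0).

(-3.6000, 0).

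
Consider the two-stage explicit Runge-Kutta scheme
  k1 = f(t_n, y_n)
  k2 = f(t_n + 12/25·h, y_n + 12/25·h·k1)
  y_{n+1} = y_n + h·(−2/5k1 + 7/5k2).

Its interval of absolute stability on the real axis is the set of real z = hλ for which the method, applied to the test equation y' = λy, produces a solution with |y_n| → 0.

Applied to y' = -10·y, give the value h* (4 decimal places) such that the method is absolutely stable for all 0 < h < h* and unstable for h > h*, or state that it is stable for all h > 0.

(-1.4881,0); λ=-10 ⇒ h* = (125/84)/10 = 0.1488.

Set f=λy, z=hλ:
  k1=λy_n ⇒ h·k1=z·y_n;  k2=λ(1+12/25z)y_n ⇒ h·k2=z(1+12/25z)y_n
  y_{n+1}/y_n = 1 − 2/5z + 7/5z(1+12/25z) = 1 + z + 84/125z²
  so R(z) = 1 + z + 84/125z².

Find x<0 with |R(x)|<1.
x=-1.5: |R|=1.0120
R=1: x+84/125x²=0 ⇒ x=−125/84=-1.4881; min R=1−1/(4·84/125)=0.6280>−1
Confirm numerically:
  x=-1.305: |R|=0.83943 <1
  x=-1.070: |R|=0.69937 <1
  x=-0.882: |R|=0.64076 <1
  x=-0.829: |R|=0.63283 <1
  x=-1.932: |R|=1.57632 >1
  x=-1.545: |R|=1.05908 >1
Stable set (-1.4881, 0).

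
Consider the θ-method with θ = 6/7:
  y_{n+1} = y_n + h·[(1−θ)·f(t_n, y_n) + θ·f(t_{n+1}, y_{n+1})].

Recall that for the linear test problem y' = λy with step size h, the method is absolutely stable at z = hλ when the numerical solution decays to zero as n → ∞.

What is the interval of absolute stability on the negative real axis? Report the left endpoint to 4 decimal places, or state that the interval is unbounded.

On y'=λy, z=hλ:
  y_{n+1} = y_n + z·[1/7·y_n + 6/7·y_{n+1}] ⇒ (1 − 6/7z)y_{n+1} = (1 + 1/7z)y_n
  ⇒ R(z) = (1 + 1/7z)/(1 − 6/7z).

Boundary: |R(x)|=1, x<0.
x=-1.79: |R|=0.2937
x=-2: |R|=0.2632
x=-10: |R|=0.0448
x=-100: |R|=0.1532
θ=6/7≥1/2 ⇒ |1+1/7x|<|1−6/7x| ∀x<0 ⇒ stable on all of ℝ⁻.

unbounded; (−∞, 0).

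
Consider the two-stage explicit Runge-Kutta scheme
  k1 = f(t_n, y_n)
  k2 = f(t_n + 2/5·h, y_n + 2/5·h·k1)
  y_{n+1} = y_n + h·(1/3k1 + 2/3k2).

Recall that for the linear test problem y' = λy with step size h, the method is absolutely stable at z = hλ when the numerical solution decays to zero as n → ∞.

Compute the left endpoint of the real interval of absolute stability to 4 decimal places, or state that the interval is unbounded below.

z* = -3.7500.

Test eqn y'=λy, z=hλ:
  k1=λy_n ⇒ h·k1=z·y_n;  k2=λ(1+2/5z)y_n ⇒ h·k2=z(1+2/5z)y_n
  y_{n+1}/y_n = 1 + 1/3z + 2/3z(1+2/5z) = 1 + z + 4/15z²
  ⇒ R(z) = 1 + z + 4/15z².

Solve |R(x)|<1 on ℝ⁻.
x=-0.81: |R|=0.3650
R=1: x+4/15x²=0 ⇒ x=−15/4=-3.7500; min R=1−1/(4·4/15)=0.0625>−1
Confirm numerically:
  x=-3.068: |R|=0.44203 <1
  x=-2.581: |R|=0.19542 <1
  x=-2.280: |R|=0.10624 <1
  x=-2.098: |R|=0.07576 <1
  x=-4.241: |R|=1.55529 >1
  x=-4.173: |R|=1.47071 >1
  x=-3.796: |R|=1.04656 >1
So |R|<1 on (-3.7500, 0).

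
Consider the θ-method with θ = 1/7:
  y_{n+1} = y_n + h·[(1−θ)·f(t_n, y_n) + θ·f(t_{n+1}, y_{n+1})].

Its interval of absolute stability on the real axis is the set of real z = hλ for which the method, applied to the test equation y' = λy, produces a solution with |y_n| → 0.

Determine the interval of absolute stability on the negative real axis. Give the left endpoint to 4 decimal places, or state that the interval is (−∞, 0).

Test eqn y'=λy, z=hλ:
  y_{n+1} = y_n + z·[6/7·y_n + 1/7·y_{n+1}] ⇒ (1 − 1/7z)y_{n+1} = (1 + 6/7z)y_n
  ⇒ R(z) = (1 + 6/7z)/(1 − 1/7z).

Boundary: |R(x)|=1, x<0.
x=-1.56: |R|=0.2757
R=−1: 1+6/7x = −1+1/7x ⇒ -5/7x=2 ⇒ x=2/(-5/7)=-2.8000
Confirm numerically:
  x=-2.766: |R|=0.98259 <1
  x=-2.747: |R|=0.97281 <1
  x=-1.414: |R|=0.17637 <1
  x=-1.173: |R|=0.00465 <1
  x=-2.847: |R|=1.02387 >1
  x=-2.844: |R|=1.02235 >1
Stable set (-2.8000, 0).

z∈(-2.8000,0).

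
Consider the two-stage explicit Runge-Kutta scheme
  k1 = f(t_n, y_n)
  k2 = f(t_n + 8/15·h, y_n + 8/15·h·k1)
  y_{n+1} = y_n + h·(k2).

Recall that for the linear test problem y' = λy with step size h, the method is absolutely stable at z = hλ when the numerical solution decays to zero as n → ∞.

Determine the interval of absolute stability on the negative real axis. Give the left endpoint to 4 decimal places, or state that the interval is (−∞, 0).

Set f=λy, z=hλ:
  k1=λy_n ⇒ h·k1=z·y_n;  k2=λ(1+8/15z)y_n ⇒ h·k2=z(1+8/15z)y_n
  y_{n+1}/y_n = 1 + z(1+8/15z) = 1 + z + 8/15z²
  Hence R(z) = 1 + z + 8/15z².

Boundary: |R(x)|=1, x<0.
x=-0.46: |R|=0.6529
R=1: x+8/15x²=0 ⇒ x=−15/8=-1.8750; min R=1−1/(4·8/15)=0.5312>−1
Confirm numerically:
  x=-1.710: |R|=0.84952 <1
  x=-1.636: |R|=0.79146 <1
  x=-1.065: |R|=0.53992 <1
  x=-2.343: |R|=1.58481 >1
  x=-2.265: |R|=1.47112 >1
So |R|<1 on (-1.8750, 0).

z∈(-1.8750,0).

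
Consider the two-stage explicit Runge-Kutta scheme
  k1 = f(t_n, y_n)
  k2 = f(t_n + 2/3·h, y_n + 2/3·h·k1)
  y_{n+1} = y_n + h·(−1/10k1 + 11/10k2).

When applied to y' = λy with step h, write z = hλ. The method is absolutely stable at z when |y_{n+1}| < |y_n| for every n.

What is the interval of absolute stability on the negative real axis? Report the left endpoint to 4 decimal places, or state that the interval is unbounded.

(-1.3636, 0).

On y'=λy, z=hλ:
  k1=λy_n ⇒ h·k1=z·y_n;  k2=λ(1+2/3z)y_n ⇒ h·k2=z(1+2/3z)y_n
  y_{n+1}/y_n = 1 − 1/10z + 11/10z(1+2/3z) = 1 + z + 11/15z²
  ⇒ R(z) = 1 + z + 11/15z².

Boundary: |R(x)|=1, x<0.
x=-0.81: |R|=0.6711
R=1: x+11/15x²=0 ⇒ x=−15/11=-1.3636; min R=1−1/(4·11/15)=0.6591>−1
Confirm numerically:
  x=-1.011: |R|=0.73856 <1
  x=-0.873: |R|=0.68589 <1
  x=-0.631: |R|=0.66098 <1
  x=-1.716: |R|=1.44341 >1
  x=-1.633: |R|=1.32257 >1
  x=-1.501: |R|=1.15120 >1
Stable set (-1.3636, 0).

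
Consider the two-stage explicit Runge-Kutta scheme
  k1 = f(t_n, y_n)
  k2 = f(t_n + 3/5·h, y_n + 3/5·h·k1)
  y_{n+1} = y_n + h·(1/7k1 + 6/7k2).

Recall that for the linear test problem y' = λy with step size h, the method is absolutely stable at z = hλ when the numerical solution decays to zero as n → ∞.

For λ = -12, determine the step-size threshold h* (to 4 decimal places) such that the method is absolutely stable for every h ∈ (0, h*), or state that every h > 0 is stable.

(-1.9444,0); λ=-12 ⇒ h* = (35/18)/12 = 0.1620.

Set f=λy, z=hλ:
  k1=λy_n ⇒ h·k1=z·y_n;  k2=λ(1+3/5z)y_n ⇒ h·k2=z(1+3/5z)y_n
  y_{n+1}/y_n = 1 + 1/7z + 6/7z(1+3/5z) = 1 + z + 18/35z²
  Hence R(z) = 1 + z + 18/35z².

Find x<0 with |R(x)|<1.
x=-0.76: |R|=0.5371
R=1: x+18/35x²=0 ⇒ x=−35/18=-1.9444; min R=1−1/(4·18/35)=0.5139>−1
Confirm numerically:
  x=-1.678: |R|=0.77007 <1
  x=-1.595: |R|=0.71336 <1
  x=-1.043: |R|=0.51647 <1
  x=-2.284: |R|=1.39885 >1
  x=-2.179: |R|=1.26285 >1
Stable set (-1.9444, 0).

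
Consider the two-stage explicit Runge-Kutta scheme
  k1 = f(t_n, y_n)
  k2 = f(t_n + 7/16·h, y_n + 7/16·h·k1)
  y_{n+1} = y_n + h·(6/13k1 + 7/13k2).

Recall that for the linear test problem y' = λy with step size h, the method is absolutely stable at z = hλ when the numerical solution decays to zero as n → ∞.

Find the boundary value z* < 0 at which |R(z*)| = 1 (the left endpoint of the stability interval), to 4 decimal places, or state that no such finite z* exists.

Test eqn y'=λy, z=hλ:
  k1=λy_n ⇒ h·k1=z·y_n;  k2=λ(1+7/16z)y_n ⇒ h·k2=z(1+7/16z)y_n
  y_{n+1}/y_n = 1 + 6/13z + 7/13z(1+7/16z) = 1 + z + 49/208z²
  so R(z) = 1 + z + 49/208z².

Need |R(x)|<1, x<0.
x=-0.94: |R|=0.2682
R=1: x+49/208x²=0 ⇒ x=−208/49=-4.2449; min R=1−1/(4·49/208)=-0.0612>−1
Confirm numerically:
  x=-4.157: |R|=0.91392 <1
  x=-3.505: |R|=0.38907 <1
  x=-2.034: |R|=0.05938 <1
  x=-1.752: |R|=0.02890 <1
  x=-4.761: |R|=1.57885 >1
  x=-4.497: |R|=1.26707 >1
  x=-4.416: |R|=1.17800 >1
Stable set (-4.2449, 0).

z* = -4.2449.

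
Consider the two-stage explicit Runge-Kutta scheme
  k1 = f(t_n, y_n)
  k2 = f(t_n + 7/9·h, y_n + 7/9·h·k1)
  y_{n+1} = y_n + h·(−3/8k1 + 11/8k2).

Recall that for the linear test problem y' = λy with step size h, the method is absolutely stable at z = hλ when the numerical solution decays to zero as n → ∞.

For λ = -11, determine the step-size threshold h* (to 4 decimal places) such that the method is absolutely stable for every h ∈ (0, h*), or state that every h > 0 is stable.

(-0.9351,0); λ=-11 ⇒ h* = (72/77)/11 = 0.0850.

With y'=λy (z=hλ):
  k1=λy_n ⇒ h·k1=z·y_n;  k2=λ(1+7/9z)y_n ⇒ h·k2=z(1+7/9z)y_n
  y_{n+1}/y_n = 1 − 3/8z + 11/8z(1+7/9z) = 1 + z + 77/72z²
  so R(z) = 1 + z + 77/72z².

Find x<0 with |R(x)|<1.
x=-1.04: |R|=1.1167
R=1: x+77/72x²=0 ⇒ x=−72/77=-0.9351; min R=1−1/(4·77/72)=0.7662>−1
Confirm numerically:
  x=-0.823: |R|=0.90137 <1
  x=-0.773: |R|=0.86602 <1
  x=-0.757: |R|=0.85584 <1
  x=-0.649: |R|=0.80145 <1
  x=-1.411: |R|=1.71818 >1
  x=-1.097: |R|=1.18998 >1
Stable set (-0.9351, 0).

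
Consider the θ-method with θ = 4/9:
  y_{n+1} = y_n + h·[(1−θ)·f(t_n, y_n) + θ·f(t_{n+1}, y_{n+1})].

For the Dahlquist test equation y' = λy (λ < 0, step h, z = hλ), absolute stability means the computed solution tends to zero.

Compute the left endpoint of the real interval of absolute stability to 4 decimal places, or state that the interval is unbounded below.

left endpoint -18.0000.

Set f=λy, z=hλ:
  y_{n+1} = y_n + z·[5/9·y_n + 4/9·y_{n+1}] ⇒ (1 − 4/9z)y_{n+1} = (1 + 5/9z)y_n
  R(z) = (1 + 5/9z)/(1 − 4/9z).

Solve |R(x)|<1 on ℝ⁻.
x=-0.41: |R|=0.6532
R=−1: 1+5/9x = −1+4/9x ⇒ -1/9x=2 ⇒ x=2/(-1/9)=-18.0000
Confirm numerically:
  x=-14.197: |R|=0.94219 <1
  x=-10.127: |R|=0.84098 <1
  x=-9.053: |R|=0.80211 <1
  x=-18.566: |R|=1.00680 >1
  x=-18.327: |R|=1.00397 >1
So |R|<1 on (-18.0000, 0).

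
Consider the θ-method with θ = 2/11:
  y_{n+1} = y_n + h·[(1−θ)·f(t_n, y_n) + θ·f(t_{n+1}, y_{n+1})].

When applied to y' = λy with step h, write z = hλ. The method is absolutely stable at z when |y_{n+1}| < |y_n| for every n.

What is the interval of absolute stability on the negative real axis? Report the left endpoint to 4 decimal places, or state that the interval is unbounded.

Test eqn y'=λy, z=hλ:
  y_{n+1} = y_n + z·[9/11·y_n + 2/11·y_{n+1}] ⇒ (1 − 2/11z)y_{n+1} = (1 + 9/11z)y_n
  so R(z) = (1 + 9/11z)/(1 − 2/11z).

Boundary: |R(x)|=1, x<0.
x=-1.47: |R|=0.1600
R=−1: 1+9/11x = −1+2/11x ⇒ -7/11x=2 ⇒ x=2/(-7/11)=-3.1429
Confirm numerically:
  x=-2.857: |R|=0.88028 <1
  x=-2.735: |R|=0.82665 <1
  x=-2.392: |R|=0.66700 <1
  x=-3.440: |R|=1.11633 >1
  x=-3.314: |R|=1.06796 >1
So |R|<1 on (-3.1429, 0).

z∈(-3.1429,0).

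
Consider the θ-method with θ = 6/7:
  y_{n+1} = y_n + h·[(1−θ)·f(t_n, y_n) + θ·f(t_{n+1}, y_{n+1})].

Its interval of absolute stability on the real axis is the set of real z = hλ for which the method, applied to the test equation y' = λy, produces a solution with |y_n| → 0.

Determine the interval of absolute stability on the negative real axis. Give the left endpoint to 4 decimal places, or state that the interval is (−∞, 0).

interval (−∞, 0).

Set f=λy, z=hλ:
  y_{n+1} = y_n + z·[1/7·y_n + 6/7·y_{n+1}] ⇒ (1 − 6/7z)y_{n+1} = (1 + 1/7z)y_n
  so R(z) = (1 + 1/7z)/(1 − 6/7z).

Solve |R(x)|<1 on ℝ⁻.
x=-0.64: |R|=0.5867
x=-2: |R|=0.2632
x=-10: |R|=0.0448
x=-100: |R|=0.1532
θ=6/7≥1/2 ⇒ |1+1/7x|<|1−6/7x| ∀x<0 ⇒ stable on all of ℝ⁻.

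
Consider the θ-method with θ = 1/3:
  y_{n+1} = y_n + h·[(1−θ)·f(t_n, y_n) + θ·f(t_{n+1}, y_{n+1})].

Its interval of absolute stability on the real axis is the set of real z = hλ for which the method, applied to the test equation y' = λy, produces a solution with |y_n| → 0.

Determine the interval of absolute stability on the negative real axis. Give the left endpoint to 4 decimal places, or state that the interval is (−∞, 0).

With y'=λy (z=hλ):
  y_{n+1} = y_n + z·[2/3·y_n + 1/3·y_{n+1}] ⇒ (1 − 1/3z)y_{n+1} = (1 + 2/3z)y_n
  so R(z) = (1 + 2/3z)/(1 − 1/3z).

Need |R(x)|<1, x<0.
x=-1.19: |R|=0.1480
R=−1: 1+2/3x = −1+1/3x ⇒ -1/3x=2 ⇒ x=2/(-1/3)=-6.0000
Confirm numerically:
  x=-4.597: |R|=0.81532 <1
  x=-3.826: |R|=0.68151 <1
  x=-2.507: |R|=0.36572 <1
  x=-6.600: |R|=1.06250 >1
  x=-6.159: |R|=1.01736 >1
So |R|<1 on (-6.0000, 0).

(-6.0000, 0).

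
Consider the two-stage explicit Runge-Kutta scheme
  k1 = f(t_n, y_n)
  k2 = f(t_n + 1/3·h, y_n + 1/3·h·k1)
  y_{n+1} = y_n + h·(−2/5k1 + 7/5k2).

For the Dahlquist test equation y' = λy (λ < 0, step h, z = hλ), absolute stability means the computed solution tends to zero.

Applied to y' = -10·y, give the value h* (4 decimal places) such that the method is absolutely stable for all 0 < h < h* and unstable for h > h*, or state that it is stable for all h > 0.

Set f=λy, z=hλ:
  k1=λy_n ⇒ h·k1=z·y_n;  k2=λ(1+1/3z)y_n ⇒ h·k2=z(1+1/3z)y_n
  y_{n+1}/y_n = 1 − 2/5z + 7/5z(1+1/3z) = 1 + z + 7/15z²
  R(z) = 1 + z + 7/15z².

Find x<0 with |R(x)|<1.
x=-0.92: |R|=0.4750
R=1: x+7/15x²=0 ⇒ x=−15/7=-2.1429; min R=1−1/(4·7/15)=0.4643>−1
Confirm numerically:
  x=-1.755: |R|=0.68234 <1
  x=-1.677: |R|=0.63542 <1
  x=-1.206: |R|=0.47274 <1
  x=-0.904: |R|=0.47737 <1
  x=-2.623: |R|=1.58773 >1
  x=-2.290: |R|=1.15725 >1
Interval (-2.1429, 0).

(-2.1429,0); λ=-10 ⇒ h* = (15/7)/10 = 0.2143.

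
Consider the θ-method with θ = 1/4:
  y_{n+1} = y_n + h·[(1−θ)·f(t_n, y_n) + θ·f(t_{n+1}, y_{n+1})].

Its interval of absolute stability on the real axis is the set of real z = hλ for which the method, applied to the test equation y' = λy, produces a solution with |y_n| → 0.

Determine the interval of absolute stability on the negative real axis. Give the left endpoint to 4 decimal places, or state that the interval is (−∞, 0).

(-4.0000, 0).

Test eqn y'=λy, z=hλ:
  y_{n+1} = y_n + z·[3/4·y_n + 1/4·y_{n+1}] ⇒ (1 − 1/4z)y_{n+1} = (1 + 3/4z)y_n
  ⇒ R(z) = (1 + 3/4z)/(1 − 1/4z).

Solve |R(x)|<1 on ℝ⁻.
x=-0.41: |R|=0.6281
R=−1: 1+3/4x = −1+1/4x ⇒ -1/2x=2 ⇒ x=2/(-1/2)=-4.0000
Confirm numerically:
  x=-3.461: |R|=0.85552 <1
  x=-2.436: |R|=0.51398 <1
  x=-2.292: |R|=0.45709 <1
  x=-4.510: |R|=1.11986 >1
  x=-4.391: |R|=1.09320 >1
Interval (-4.0000, 0).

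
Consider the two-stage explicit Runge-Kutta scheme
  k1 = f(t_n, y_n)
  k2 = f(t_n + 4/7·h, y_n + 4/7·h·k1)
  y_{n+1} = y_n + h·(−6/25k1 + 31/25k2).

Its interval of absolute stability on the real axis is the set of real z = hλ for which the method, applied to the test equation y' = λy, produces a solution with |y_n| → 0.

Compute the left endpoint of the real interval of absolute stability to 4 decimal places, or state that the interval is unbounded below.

z* = -1.4113.

With y'=λy (z=hλ):
  k1=λy_n ⇒ h·k1=z·y_n;  k2=λ(1+4/7z)y_n ⇒ h·k2=z(1+4/7z)y_n
  y_{n+1}/y_n = 1 − 6/25z + 31/25z(1+4/7z) = 1 + z + 124/175z²
  so R(z) = 1 + z + 124/175z².

Boundary: |R(x)|=1, x<0.
x=-1.25: |R|=0.8571
R=1: x+124/175x²=0 ⇒ x=−175/124=-1.4113; min R=1−1/(4·124/175)=0.6472>−1
Confirm numerically:
  x=-1.322: |R|=0.91636 <1
  x=-1.245: |R|=0.85330 <1
  x=-1.093: |R|=0.75349 <1
  x=-0.814: |R|=0.65550 <1
  x=-1.976: |R|=1.79067 >1
  x=-1.933: |R|=1.71457 >1
  x=-1.844: |R|=1.56538 >1
So |R|<1 on (-1.4113, 0).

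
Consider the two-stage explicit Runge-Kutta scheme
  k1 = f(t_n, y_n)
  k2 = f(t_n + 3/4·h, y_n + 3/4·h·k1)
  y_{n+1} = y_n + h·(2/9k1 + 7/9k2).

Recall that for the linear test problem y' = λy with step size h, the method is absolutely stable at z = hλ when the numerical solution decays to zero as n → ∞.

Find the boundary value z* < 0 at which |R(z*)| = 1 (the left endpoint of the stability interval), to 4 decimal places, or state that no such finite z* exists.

left endpoint -1.7143.

On y'=λy, z=hλ:
  k1=λy_n ⇒ h·k1=z·y_n;  k2=λ(1+3/4z)y_n ⇒ h·k2=z(1+3/4z)y_n
  y_{n+1}/y_n = 1 + 2/9z + 7/9z(1+3/4z) = 1 + z + 7/12z²
  Hence R(z) = 1 + z + 7/12z².

Find x<0 with |R(x)|<1.
x=-1.41: |R|=0.7497
R=1: x+7/12x²=0 ⇒ x=−12/7=-1.7143; min R=1−1/(4·7/12)=0.5714>−1
Confirm numerically:
  x=-1.573: |R|=0.87036 <1
  x=-0.963: |R|=0.57797 <1
  x=-0.849: |R|=0.57147 <1
  x=-0.778: |R|=0.57508 <1
  x=-2.274: |R|=1.74246 >1
  x=-1.816: |R|=1.10775 >1
Interval (-1.7143, 0).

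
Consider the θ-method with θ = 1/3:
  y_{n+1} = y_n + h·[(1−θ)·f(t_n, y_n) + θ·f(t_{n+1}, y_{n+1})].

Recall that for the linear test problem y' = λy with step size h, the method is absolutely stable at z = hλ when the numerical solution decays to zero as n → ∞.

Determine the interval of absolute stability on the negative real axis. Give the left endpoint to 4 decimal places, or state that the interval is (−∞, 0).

z∈(-6.0000,0).

Set f=λy, z=hλ:
  y_{n+1} = y_n + z·[2/3·y_n + 1/3·y_{n+1}] ⇒ (1 − 1/3z)y_{n+1} = (1 + 2/3z)y_n
  R(z) = (1 + 2/3z)/(1 − 1/3z).

Boundary: |R(x)|=1, x<0.
x=-1.01: |R|=0.2444
R=−1: 1+2/3x = −1+1/3x ⇒ -1/3x=2 ⇒ x=2/(-1/3)=-6.0000
Confirm numerically:
  x=-5.659: |R|=0.96062 <1
  x=-5.254: |R|=0.90962 <1
  x=-3.992: |R|=0.71281 <1
  x=-3.827: |R|=0.68170 <1
  x=-6.519: |R|=1.05452 >1
  x=-6.408: |R|=1.04337 >1
Stable set (-6.0000, 0).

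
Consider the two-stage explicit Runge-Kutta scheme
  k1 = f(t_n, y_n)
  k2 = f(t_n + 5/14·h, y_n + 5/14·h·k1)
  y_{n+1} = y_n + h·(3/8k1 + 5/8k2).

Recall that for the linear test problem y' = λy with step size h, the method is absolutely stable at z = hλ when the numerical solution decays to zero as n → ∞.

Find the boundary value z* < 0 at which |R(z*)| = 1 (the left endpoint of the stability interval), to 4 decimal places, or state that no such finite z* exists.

left endpoint -4.4800.

On y'=λy, z=hλ:
  k1=λy_n ⇒ h·k1=z·y_n;  k2=λ(1+5/14z)y_n ⇒ h·k2=z(1+5/14z)y_n
  y_{n+1}/y_n = 1 + 3/8z + 5/8z(1+5/14z) = 1 + z + 25/112z²
  ⇒ R(z) = 1 + z + 25/112z².

Solve |R(x)|<1 on ℝ⁻.
x=-0.33: |R|=0.6943
R=1: x+25/112x²=0 ⇒ x=−112/25=-4.4800; min R=1−1/(4·25/112)=-0.1200>−1
Confirm numerically:
  x=-3.319: |R|=0.13988 <1
  x=-2.601: |R|=0.09091 <1
  x=-1.981: |R|=0.10503 <1
  x=-1.833: |R|=0.08302 <1
  x=-4.964: |R|=1.53629 >1
  x=-4.829: |R|=1.37619 >1
So |R|<1 on (-4.4800, 0).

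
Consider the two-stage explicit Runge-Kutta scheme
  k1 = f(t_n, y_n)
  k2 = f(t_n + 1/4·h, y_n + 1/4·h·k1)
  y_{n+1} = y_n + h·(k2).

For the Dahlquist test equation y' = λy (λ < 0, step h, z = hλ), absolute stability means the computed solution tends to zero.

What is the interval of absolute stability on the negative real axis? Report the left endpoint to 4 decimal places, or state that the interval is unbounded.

z∈(-4.0000,0).

With y'=λy (z=hλ):
  k1=λy_n ⇒ h·k1=z·y_n;  k2=λ(1+1/4z)y_n ⇒ h·k2=z(1+1/4z)y_n
  y_{n+1}/y_n = 1 + z(1+1/4z) = 1 + z + 1/4z²
  so R(z) = 1 + z + 1/4z².

Solve |R(x)|<1 on ℝ⁻.
x=-0.56: |R|=0.5184
R=1: x+1/4x²=0 ⇒ x=−4=-4.0000; min R=1−1/(4·1/4)=0.0000>−1
Confirm numerically:
  x=-3.052: |R|=0.27668 <1
  x=-2.696: |R|=0.12110 <1
  x=-2.621: |R|=0.09641 <1
  x=-2.108: |R|=0.00292 <1
  x=-4.544: |R|=1.61798 >1
  x=-4.372: |R|=1.40660 >1
  x=-4.318: |R|=1.34328 >1
Stable set (-4.0000, 0).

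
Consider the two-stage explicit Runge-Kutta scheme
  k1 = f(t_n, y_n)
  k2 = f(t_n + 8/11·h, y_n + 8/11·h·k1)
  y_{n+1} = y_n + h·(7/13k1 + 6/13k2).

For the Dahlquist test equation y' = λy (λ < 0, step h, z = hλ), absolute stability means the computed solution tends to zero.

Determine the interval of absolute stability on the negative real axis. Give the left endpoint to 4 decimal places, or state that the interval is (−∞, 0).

Test eqn y'=λy, z=hλ:
  k1=λy_n ⇒ h·k1=z·y_n;  k2=λ(1+8/11z)y_n ⇒ h·k2=z(1+8/11z)y_n
  y_{n+1}/y_n = 1 + 7/13z + 6/13z(1+8/11z) = 1 + z + 48/143z²
  Hence R(z) = 1 + z + 48/143z².

Find x<0 with |R(x)|<1.
x=-1.39: |R|=0.2585
R=1: x+48/143x²=0 ⇒ x=−143/48=-2.9792; min R=1−1/(4·48/143)=0.2552>−1
Confirm numerically:
  x=-2.723: |R|=0.76586 <1
  x=-2.565: |R|=0.64341 <1
  x=-2.545: |R|=0.62911 <1
  x=-1.878: |R|=0.30585 <1
  x=-3.539: |R|=1.66504 >1
  x=-3.359: |R|=1.42826 >1
  x=-3.090: |R|=1.11496 >1
So |R|<1 on (-2.9792, 0).

z∈(-2.9792,0).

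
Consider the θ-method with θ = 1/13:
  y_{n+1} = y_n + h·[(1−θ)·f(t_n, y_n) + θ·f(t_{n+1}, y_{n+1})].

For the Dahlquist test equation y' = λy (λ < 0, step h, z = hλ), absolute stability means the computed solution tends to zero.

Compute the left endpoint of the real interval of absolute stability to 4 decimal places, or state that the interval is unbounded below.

Set f=λy, z=hλ:
  y_{n+1} = y_n + z·[12/13·y_n + 1/13·y_{n+1}] ⇒ (1 − 1/13z)y_{n+1} = (1 + 12/13z)y_n
  so R(z) = (1 + 12/13z)/(1 − 1/13z).

Find x<0 with |R(x)|<1.
x=-1.05: |R|=0.0285
R=−1: 1+12/13x = −1+1/13x ⇒ -11/13x=2 ⇒ x=2/(-11/13)=-2.3636
Confirm numerically:
  x=-1.620: |R|=0.44049 <1
  x=-1.615: |R|=0.43654 <1
  x=-1.281: |R|=0.16609 <1
  x=-2.697: |R|=1.23361 >1
  x=-2.593: |R|=1.16180 >1
Stable set (-2.3636, 0).

z* = -2.3636.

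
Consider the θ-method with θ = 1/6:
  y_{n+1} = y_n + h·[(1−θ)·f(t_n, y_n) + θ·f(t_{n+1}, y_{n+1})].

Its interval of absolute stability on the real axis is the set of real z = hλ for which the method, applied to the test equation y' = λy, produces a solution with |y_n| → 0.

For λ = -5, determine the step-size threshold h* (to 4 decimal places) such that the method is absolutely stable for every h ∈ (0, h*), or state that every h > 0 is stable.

Set f=λy, z=hλ:
  y_{n+1} = y_n + z·[5/6·y_n + 1/6·y_{n+1}] ⇒ (1 − 1/6z)y_{n+1} = (1 + 5/6z)y_n
  Hence R(z) = (1 + 5/6z)/(1 − 1/6z).

Boundary: |R(x)|=1, x<0.
x=-0.46: |R|=0.5728
R=−1: 1+5/6x = −1+1/6x ⇒ -2/3x=2 ⇒ x=2/(-2/3)=-3.0000
Confirm numerically:
  x=-2.706: |R|=0.86492 <1
  x=-2.593: |R|=0.81054 <1
  x=-1.763: |R|=0.36262 <1
  x=-1.205: |R|=0.00347 <1
  x=-3.410: |R|=1.17428 >1
  x=-3.391: |R|=1.16654 >1
Stable set (-3.0000, 0).

(-3.0000,0); λ=-5 ⇒ h* = (3)/5 = 0.6000.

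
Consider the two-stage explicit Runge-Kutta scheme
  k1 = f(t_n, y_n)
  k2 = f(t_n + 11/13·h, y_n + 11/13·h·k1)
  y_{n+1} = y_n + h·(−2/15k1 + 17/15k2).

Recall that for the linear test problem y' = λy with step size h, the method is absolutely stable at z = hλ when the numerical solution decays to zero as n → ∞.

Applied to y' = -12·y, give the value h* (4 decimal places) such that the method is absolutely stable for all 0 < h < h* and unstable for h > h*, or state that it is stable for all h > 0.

Set f=λy, z=hλ:
  k1=λy_n ⇒ h·k1=z·y_n;  k2=λ(1+11/13z)y_n ⇒ h·k2=z(1+11/13z)y_n
  y_{n+1}/y_n = 1 − 2/15z + 17/15z(1+11/13z) = 1 + z + 187/195z²
  so R(z) = 1 + z + 187/195z².

Boundary: |R(x)|=1, x<0.
x=-1.03: |R|=0.9874
R=1: x+187/195x²=0 ⇒ x=−195/187=-1.0428; min R=1−1/(4·187/195)=0.7393>−1
Confirm numerically:
  x=-0.652: |R|=0.75566 <1
  x=-0.524: |R|=0.73931 <1
  x=-0.505: |R|=0.73956 <1
  x=-1.256: |R|=1.25682 >1
  x=-1.171: |R|=1.14398 >1
So |R|<1 on (-1.0428, 0).

(-1.0428,0); λ=-12 ⇒ h* = (195/187)/12 = 0.0869.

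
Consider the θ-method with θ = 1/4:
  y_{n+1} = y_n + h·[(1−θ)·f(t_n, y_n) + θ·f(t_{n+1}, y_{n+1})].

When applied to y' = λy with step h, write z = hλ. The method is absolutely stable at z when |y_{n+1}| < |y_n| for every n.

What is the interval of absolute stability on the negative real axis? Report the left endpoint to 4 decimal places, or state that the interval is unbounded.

Test eqn y'=λy, z=hλ:
  y_{n+1} = y_n + z·[3/4·y_n + 1/4·y_{n+1}] ⇒ (1 − 1/4z)y_{n+1} = (1 + 3/4z)y_n
  so R(z) = (1 + 3/4z)/(1 − 1/4z).

Need |R(x)|<1, x<0.
x=-0.88: |R|=0.2787
R=−1: 1+3/4x = −1+1/4x ⇒ -1/2x=2 ⇒ x=2/(-1/2)=-4.0000
Confirm numerically:
  x=-3.767: |R|=0.94000 <1
  x=-2.342: |R|=0.47714 <1
  x=-2.287: |R|=0.45507 <1
  x=-4.561: |R|=1.13106 >1
  x=-4.368: |R|=1.08795 >1
  x=-4.101: |R|=1.02494 >1
Interval (-4.0000, 0).

(-4.0000, 0).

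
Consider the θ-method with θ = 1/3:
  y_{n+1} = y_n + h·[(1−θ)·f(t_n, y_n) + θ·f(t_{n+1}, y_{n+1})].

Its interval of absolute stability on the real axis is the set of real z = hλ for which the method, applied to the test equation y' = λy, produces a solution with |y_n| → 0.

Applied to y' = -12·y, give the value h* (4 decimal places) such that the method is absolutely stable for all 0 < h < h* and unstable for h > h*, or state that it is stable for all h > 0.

Set f=λy, z=hλ:
  y_{n+1} = y_n + z·[2/3·y_n + 1/3·y_{n+1}] ⇒ (1 − 1/3z)y_{n+1} = (1 + 2/3z)y_n
  ⇒ R(z) = (1 + 2/3z)/(1 − 1/3z).

Find x<0 with |R(x)|<1.
x=-0.39: |R|=0.6549
R=−1: 1+2/3x = −1+1/3x ⇒ -1/3x=2 ⇒ x=2/(-1/3)=-6.0000
Confirm numerically:
  x=-4.766: |R|=0.84110 <1
  x=-4.481: |R|=0.79695 <1
  x=-3.233: |R|=0.55607 <1
  x=-6.271: |R|=1.02923 >1
  x=-6.242: |R|=1.02618 >1
  x=-6.206: |R|=1.02238 >1
Interval (-6.0000, 0).

(-6.0000,0); λ=-12 ⇒ h* = (6)/12 = 0.5000.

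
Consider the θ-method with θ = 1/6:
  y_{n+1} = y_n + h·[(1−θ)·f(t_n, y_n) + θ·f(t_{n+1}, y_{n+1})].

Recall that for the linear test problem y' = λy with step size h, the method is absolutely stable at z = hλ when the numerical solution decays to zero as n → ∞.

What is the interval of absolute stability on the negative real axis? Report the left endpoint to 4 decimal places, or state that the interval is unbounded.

(-3.0000, 0).

Test eqn y'=λy, z=hλ:
  y_{n+1} = y_n + z·[5/6·y_n + 1/6·y_{n+1}] ⇒ (1 − 1/6z)y_{n+1} = (1 + 5/6z)y_n
  so R(z) = (1 + 5/6z)/(1 − 1/6z).

Find x<0 with |R(x)|<1.
x=-1.64: |R|=0.2880
R=−1: 1+5/6x = −1+1/6x ⇒ -2/3x=2 ⇒ x=2/(-2/3)=-3.0000
Confirm numerically:
  x=-2.545: |R|=0.78701 <1
  x=-2.042: |R|=0.52350 <1
  x=-1.908: |R|=0.44765 <1
  x=-3.534: |R|=1.22404 >1
  x=-3.151: |R|=1.06600 >1
Interval (-3.0000, 0).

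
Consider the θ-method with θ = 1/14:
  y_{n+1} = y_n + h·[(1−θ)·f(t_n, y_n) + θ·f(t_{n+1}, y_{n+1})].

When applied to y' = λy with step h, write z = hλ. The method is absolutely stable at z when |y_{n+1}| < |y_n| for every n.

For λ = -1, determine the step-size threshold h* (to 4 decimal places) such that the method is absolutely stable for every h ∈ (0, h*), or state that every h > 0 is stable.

(-2.3333,0); λ=-1 ⇒ h* = (7/3)/1 = 2.3333.

With y'=λy (z=hλ):
  y_{n+1} = y_n + z·[13/14·y_n + 1/14·y_{n+1}] ⇒ (1 − 1/14z)y_{n+1} = (1 + 13/14z)y_n
  R(z) = (1 + 13/14z)/(1 − 1/14z).

Find x<0 with |R(x)|<1.
x=-0.42: |R|=0.5922
R=−1: 1+13/14x = −1+1/14x ⇒ -6/7x=2 ⇒ x=2/(-6/7)=-2.3333
Confirm numerically:
  x=-2.157: |R|=0.86904 <1
  x=-2.133: |R|=0.85099 <1
  x=-1.454: |R|=0.31720 <1
  x=-1.146: |R|=0.05929 <1
  x=-2.904: |R|=1.40511 >1
  x=-2.634: |R|=1.21691 >1
So |R|<1 on (-2.3333, 0).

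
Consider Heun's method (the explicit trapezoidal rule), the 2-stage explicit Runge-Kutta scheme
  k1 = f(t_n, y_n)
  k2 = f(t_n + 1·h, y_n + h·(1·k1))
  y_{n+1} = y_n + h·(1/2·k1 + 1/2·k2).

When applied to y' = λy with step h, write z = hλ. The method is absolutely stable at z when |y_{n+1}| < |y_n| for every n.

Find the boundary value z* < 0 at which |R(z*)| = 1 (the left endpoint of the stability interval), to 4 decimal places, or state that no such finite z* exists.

Set f=λy, z=hλ:
  order 2, 2-stage ⇒ R(z)=1+z+z^2/2
  (e.g. R(-0.49)=0.63005, |R|=0.63005)

Boundary: |R(x)|=1, x<0.
x=-0.49: |R|=0.6300
|R(-1.46)|=0.6058 |R(-1.39)|=0.5760 |R(-1.16)|=0.5128
Bisect:
  x_lo=-2.4113 |R|=1.4959  x_hi=-0.0977 |R|=0.9070
  mid=-1.25451 |R|=0.53239 →hi
  mid=-1.83290 |R|=0.84686 →hi
  mid=-2.12209 |R|=1.12954 →lo
  mid=-1.97749 |R|=0.97775 →hi
  mid=-2.04979 |R|=1.05103 →lo
  mid=-2.01364 |R|=1.01374 →lo
  mid=-1.99557 |R|=0.99558 →hi
  mid=-2.00461 |R|=1.00462 →lo
  mid=-2.00009 |R|=1.00009 →lo
  mid=-1.99783 |R|=0.99783 →hi
  ...
  [-2.00009,-1.99995] ⇒ x*=-2.0000
Stable set (-2.0000, 0).

z* = -2.0000.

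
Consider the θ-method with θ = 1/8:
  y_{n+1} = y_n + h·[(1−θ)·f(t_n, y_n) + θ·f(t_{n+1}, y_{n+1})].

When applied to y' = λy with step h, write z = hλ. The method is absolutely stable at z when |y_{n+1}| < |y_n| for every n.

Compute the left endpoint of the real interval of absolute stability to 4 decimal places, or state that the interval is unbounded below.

z* = -2.6667.

On y'=λy, z=hλ:
  y_{n+1} = y_n + z·[7/8·y_n + 1/8·y_{n+1}] ⇒ (1 − 1/8z)y_{n+1} = (1 + 7/8z)y_n
  R(z) = (1 + 7/8z)/(1 − 1/8z).

Boundary: |R(x)|=1, x<0.
x=-0.45: |R|=0.5740
R=−1: 1+7/8x = −1+1/8x ⇒ -3/4x=2 ⇒ x=2/(-3/4)=-2.6667
Confirm numerically:
  x=-2.521: |R|=0.91693 <1
  x=-1.984: |R|=0.58974 <1
  x=-1.868: |R|=0.51439 <1
  x=-1.640: |R|=0.36100 <1
  x=-2.944: |R|=1.15205 >1
  x=-2.832: |R|=1.09158 >1
  x=-2.776: |R|=1.06088 >1
Interval (-2.6667, 0).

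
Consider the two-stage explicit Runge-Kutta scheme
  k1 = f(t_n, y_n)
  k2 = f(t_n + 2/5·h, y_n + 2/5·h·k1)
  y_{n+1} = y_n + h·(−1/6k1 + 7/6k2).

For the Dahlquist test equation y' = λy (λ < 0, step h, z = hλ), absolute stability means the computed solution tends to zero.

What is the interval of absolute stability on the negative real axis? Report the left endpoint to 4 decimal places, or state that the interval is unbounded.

(-2.1429, 0).

Test eqn y'=λy, z=hλ:
  k1=λy_n ⇒ h·k1=z·y_n;  k2=λ(1+2/5z)y_n ⇒ h·k2=z(1+2/5z)y_n
  y_{n+1}/y_n = 1 − 1/6z + 7/6z(1+2/5z) = 1 + z + 7/15z²
  R(z) = 1 + z + 7/15z².

Boundary: |R(x)|=1, x<0.
x=-0.99: |R|=0.4674
R=1: x+7/15x²=0 ⇒ x=−15/7=-2.1429; min R=1−1/(4·7/15)=0.4643>−1
Confirm numerically:
  x=-2.036: |R|=0.89847 <1
  x=-1.807: |R|=0.71678 <1
  x=-1.793: |R|=0.70726 <1
  x=-1.535: |R|=0.56457 <1
  x=-2.411: |R|=1.30170 >1
  x=-2.276: |R|=1.14142 >1
Interval (-2.1429, 0).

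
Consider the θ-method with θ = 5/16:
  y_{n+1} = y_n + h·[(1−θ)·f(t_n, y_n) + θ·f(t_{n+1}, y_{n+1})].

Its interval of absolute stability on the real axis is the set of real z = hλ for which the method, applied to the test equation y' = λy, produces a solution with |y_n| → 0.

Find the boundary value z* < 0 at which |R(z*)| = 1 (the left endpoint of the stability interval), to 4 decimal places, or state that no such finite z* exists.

Set f=λy, z=hλ:
  y_{n+1} = y_n + z·[11/16·y_n + 5/16·y_{n+1}] ⇒ (1 − 5/16z)y_{n+1} = (1 + 11/16z)y_n
  so R(z) = (1 + 11/16z)/(1 − 5/16z).

Boundary: |R(x)|=1, x<0.
x=-0.5: |R|=0.5676
R=−1: 1+11/16x = −1+5/16x ⇒ -3/8x=2 ⇒ x=2/(-3/8)=-5.3333
Confirm numerically:
  x=-4.528: |R|=0.87495 <1
  x=-4.516: |R|=0.87289 <1
  x=-3.328: |R|=0.63137 <1
  x=-5.880: |R|=1.07225 >1
  x=-5.781: |R|=1.05982 >1
  x=-5.583: |R|=1.03411 >1
So |R|<1 on (-5.3333, 0).

z* = -5.3333.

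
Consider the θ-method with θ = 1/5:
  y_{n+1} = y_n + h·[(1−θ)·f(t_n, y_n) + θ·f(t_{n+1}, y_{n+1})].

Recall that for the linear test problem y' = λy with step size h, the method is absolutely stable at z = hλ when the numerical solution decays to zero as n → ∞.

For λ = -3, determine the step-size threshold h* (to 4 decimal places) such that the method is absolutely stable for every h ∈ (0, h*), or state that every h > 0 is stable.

Test eqn y'=λy, z=hλ:
  y_{n+1} = y_n + z·[4/5·y_n + 1/5·y_{n+1}] ⇒ (1 − 1/5z)y_{n+1} = (1 + 4/5z)y_n
  R(z) = (1 + 4/5z)/(1 − 1/5z).

Find x<0 with |R(x)|<1.
x=-1.34: |R|=0.0568
R=−1: 1+4/5x = −1+1/5x ⇒ -3/5x=2 ⇒ x=2/(-3/5)=-3.3333
Confirm numerically:
  x=-3.224: |R|=0.96012 <1
  x=-2.344: |R|=0.59586 <1
  x=-1.750: |R|=0.29630 <1
  x=-1.338: |R|=0.05554 <1
  x=-3.890: |R|=1.18785 >1
  x=-3.788: |R|=1.15521 >1
  x=-3.364: |R|=1.01100 >1
Stable set (-3.3333, 0).

(-3.3333,0); λ=-3 ⇒ h* = (10/3)/3 = 1.1111.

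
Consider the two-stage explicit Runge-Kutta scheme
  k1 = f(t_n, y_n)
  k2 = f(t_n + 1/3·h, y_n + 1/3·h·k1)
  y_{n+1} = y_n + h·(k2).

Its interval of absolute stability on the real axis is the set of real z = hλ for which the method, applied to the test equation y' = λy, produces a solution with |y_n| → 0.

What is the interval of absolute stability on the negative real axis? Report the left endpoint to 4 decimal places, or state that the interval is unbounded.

Test eqn y'=λy, z=hλ:
  k1=λy_n ⇒ h·k1=z·y_n;  k2=λ(1+1/3z)y_n ⇒ h·k2=z(1+1/3z)y_n
  y_{n+1}/y_n = 1 + z(1+1/3z) = 1 + z + 1/3z²
  Hence R(z) = 1 + z + 1/3z².

Solve |R(x)|<1 on ℝ⁻.
x=-0.42: |R|=0.6388
R=1: x+1/3x²=0 ⇒ x=−3=-3.0000; min R=1−1/(4·1/3)=0.2500>−1
Confirm numerically:
  x=-2.538: |R|=0.60915 <1
  x=-1.679: |R|=0.26068 <1
  x=-1.430: |R|=0.25163 <1
  x=-3.513: |R|=1.60072 >1
  x=-3.423: |R|=1.48264 >1
Interval (-3.0000, 0).

(-3.0000, 0).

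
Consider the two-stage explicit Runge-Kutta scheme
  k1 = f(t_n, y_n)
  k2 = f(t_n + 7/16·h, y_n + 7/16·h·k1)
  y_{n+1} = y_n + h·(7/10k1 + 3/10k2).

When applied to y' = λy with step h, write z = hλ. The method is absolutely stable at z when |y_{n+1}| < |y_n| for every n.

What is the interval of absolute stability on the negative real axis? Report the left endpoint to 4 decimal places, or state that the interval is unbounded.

Set f=λy, z=hλ:
  k1=λy_n ⇒ h·k1=z·y_n;  k2=λ(1+7/16z)y_n ⇒ h·k2=z(1+7/16z)y_n
  y_{n+1}/y_n = 1 + 7/10z + 3/10z(1+7/16z) = 1 + z + 21/160z²
  so R(z) = 1 + z + 21/160z².

Find x<0 with |R(x)|<1.
x=-1.54: |R|=0.2287
R=1: x+21/160x²=0 ⇒ x=−160/21=-7.6190; min R=1−1/(4·21/160)=-0.9048>−1
Confirm numerically:
  x=-7.473: |R|=0.85675 <1
  x=-6.856: |R|=0.31337 <1
  x=-4.678: |R|=0.80577 <1
  x=-8.060: |R|=1.46647 >1
  x=-7.874: |R|=1.26348 >1
Stable set (-7.6190, 0).

z∈(-7.6190,0).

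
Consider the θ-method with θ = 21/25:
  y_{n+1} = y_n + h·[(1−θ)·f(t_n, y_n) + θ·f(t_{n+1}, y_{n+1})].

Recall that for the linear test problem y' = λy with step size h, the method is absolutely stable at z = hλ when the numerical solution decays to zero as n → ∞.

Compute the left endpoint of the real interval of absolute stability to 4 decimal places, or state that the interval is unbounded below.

interval (−∞, 0).

With y'=λy (z=hλ):
  y_{n+1} = y_n + z·[4/25·y_n + 21/25·y_{n+1}] ⇒ (1 − 21/25z)y_{n+1} = (1 + 4/25z)y_n
  ⇒ R(z) = (1 + 4/25z)/(1 − 21/25z).

Solve |R(x)|<1 on ℝ⁻.
x=-1.52: |R|=0.3324
x=-2: |R|=0.2537
x=-10: |R|=0.0638
x=-100: |R|=0.1765
θ=21/25≥1/2 ⇒ |1+4/25x|<|1−21/25x| ∀x<0 ⇒ stable on all of ℝ⁻.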